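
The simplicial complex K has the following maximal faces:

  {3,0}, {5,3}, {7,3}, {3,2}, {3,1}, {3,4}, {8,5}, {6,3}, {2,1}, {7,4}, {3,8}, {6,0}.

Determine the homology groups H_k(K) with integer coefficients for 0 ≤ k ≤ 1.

Order the vertices as 0 < 1 < 2 < 3 < 4 < 5 < 6 < 7 < 8. Listing each simplex with vertices in this order, K has dimension 1 with simplices:

  0-simplices (9): [0], [1], [2], [3], [4], [5], [6], [7], [8]
  1-simplices (12): [0,3], [0,6], [1,2], [1,3], [2,3], [3,4], [3,5], [3,6], [3,7], [3,8], [4,7], [5,8]

Hence C_0 ≅ Z^9, C_1 ≅ Z^12.

Boundary ∂_1: C_1 → C_0 sends each edge [p,q] (with p < q) to q − p.
The resulting 9×12 matrix has rank 8, and its Smith normal form has invariant factors (1,1,1,1,1,1,1,1).

Computing H_k = (kernel of ∂_k) / (image of ∂_{k+1}):

  H_0: rank C_0 − rank ∂_1 = 9 − 8 = 1, and the invariant factors of ∂_1 are all 1, so H_0 = Z.
  H_1: rank ker ∂_1 − rank ∂_2 = (12 − 8) − 0 = 4, and there is no ∂_2, so H_1 = Z^4.

As a check, the Euler characteristic is 9 − 12 = -3, which agrees with 1 − 4 = -3.

H_0 ≅ Z,  H_1 ≅ Z^4.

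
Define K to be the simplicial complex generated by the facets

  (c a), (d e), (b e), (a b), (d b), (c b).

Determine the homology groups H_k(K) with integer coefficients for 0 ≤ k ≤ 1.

H_0 ≅ Z,  H_1 ≅ Z^2.

We work with the vertex ordering a < b < c < d < e. The simplices of K, each written with vertices in increasing order, are:

  0-simplices (5): a, b, c, d, e
  1-simplices (6): ab, ac, bc, bd, be, de

so the chain groups are C_0 ≅ Z^5, C_1 ≅ Z^6.

Boundary ∂_1: C_1 → C_0 sends each edge [p,q] (with p < q) to q − p. For instance
  ∂bc = c − b.
As a 5×6 matrix over Z this has rank 4, with invariant factors (1,1,1,1).

Now H_k = ker ∂_k / im ∂_{k+1}, so:

  H_0: rank C_0 − rank ∂_1 = 5 − 4 = 1, and the invariant factors of ∂_1 are all 1, so H_0 = Z.
  H_1: rank ker ∂_1 − rank ∂_2 = (6 − 4) − 0 = 2, and there is no ∂_2, so H_1 = Z^2.

(K is a triangulation of a wedge of 2 circles.)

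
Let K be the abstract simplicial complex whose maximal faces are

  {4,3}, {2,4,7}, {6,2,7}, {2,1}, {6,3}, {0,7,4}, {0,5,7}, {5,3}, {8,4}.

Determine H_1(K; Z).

H_1 = Z^2.

We work with the vertex ordering 0 < 1 < 2 < 3 < 4 < 5 < 6 < 7 < 8. The simplices of K, each written with vertices in increasing order, are:

  0-simplices (9): [0], [1], [2], [3], [4], [5], [6], [7], [8]
  1-simplices (14): [0,4], [0,5], [0,7], [1,2], [2,4], [2,6], [2,7], [3,4], [3,5], [3,6], [4,7], [4,8], [5,7], [6,7]
  2-simplices (4): [0,4,7], [0,5,7], [2,4,7], [2,6,7]

so the chain groups are C_0 ≅ Z^9, C_1 ≅ Z^14, C_2 ≅ Z^4.

Boundary ∂_1: C_1 → C_0 is given by ∂[p,q] = [q] − [p]. For instance
  ∂[5,7] = [7] − [5].
As a 9×14 matrix over Z this has rank 8, with invariant factors (1,1,1,1,1,1,1,1).

∂_2: C_2 → C_1 maps a triangle to the signed sum of its edges. For instance
  ∂[2,6,7] = [6,7] − [2,7] + [2,6],
  ∂[2,4,7] = [4,7] − [2,7] + [2,4].
This gives a 14×4 integer matrix of rank 4; reducing to Smith normal form yields diagonal entries (1,1,1,1).

Computing H_k = (kernel of ∂_k) / (image of ∂_{k+1}):

  H_1: rank ker ∂_1 − rank ∂_2 = (14 − 8) − 4 = 2, and the invariant factors of ∂_2 are all 1, so H_1 ≅ Z^2.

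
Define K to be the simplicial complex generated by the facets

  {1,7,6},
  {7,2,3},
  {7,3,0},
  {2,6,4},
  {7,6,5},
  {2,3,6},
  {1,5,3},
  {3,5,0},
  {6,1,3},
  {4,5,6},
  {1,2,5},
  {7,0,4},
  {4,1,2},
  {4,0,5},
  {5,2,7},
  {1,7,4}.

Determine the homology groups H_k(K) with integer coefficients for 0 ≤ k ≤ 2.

Order the vertices as 0 < 1 < 2 < 3 < 4 < 5 < 6 < 7. Listing each simplex with vertices in this order, K has dimension 2 with simplices:

  0-simplices (8): [0], [1], [2], [3], [4], [5], [6], [7]
  1-simplices (24): (24 of them)
  2-simplices (16): [0,3,5], [0,3,7], [0,4,5], [0,4,7], [1,2,4], [1,2,5], [1,3,5], [1,3,6], [1,4,7], [1,6,7], [2,3,6], [2,3,7], [2,4,6], [2,5,7], [4,5,6], [5,6,7]

giving chain groups C_0 ≅ Z^8, C_1 ≅ Z^24, C_2 ≅ Z^16.

Boundary ∂_1: C_1 → C_0 sends each edge [p,q] (with p < q) to q − p. For instance
  ∂[2,3] = [3] − [2].
The 8×24 boundary matrix has rank 7 and Smith normal form diag(1,1,1,1,1,1,1).

∂_2: C_2 → C_1 maps a triangle to the signed sum of its edges. For instance
  ∂[2,5,7] = [5,7] − [2,7] + [2,5],
  ∂[1,3,5] = [3,5] − [1,5] + [1,3].
This gives a 24×16 integer matrix of rank 15; reducing to Smith normal form yields diagonal entries (1,1,1,1,1,1,1,1,1,1,1,1,1,1,1).

Reading off H_k = ker ∂_k / im ∂_{k+1}:

  H_0: rank C_0 − rank ∂_1 = 8 − 7 = 1, and the invariant factors of ∂_1 are all 1, so H_0 = Z.
  H_1: rank ker ∂_1 − rank ∂_2 = (24 − 7) − 15 = 2, and the invariant factors of ∂_2 are all 1, so H_1 = Z^2.
  H_2: rank ker ∂_2 − rank ∂_3 = (16 − 15) − 0 = 1, and there is no ∂_3, so H_2 = Z.

(K is a triangulation of the torus T^2.)

H_0 ≅ Z,  H_1 ≅ Z^2,  H_2 ≅ Z.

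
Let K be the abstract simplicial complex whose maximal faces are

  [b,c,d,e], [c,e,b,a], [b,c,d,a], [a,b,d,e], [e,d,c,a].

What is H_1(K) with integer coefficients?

We work with the vertex ordering a < b < c < d < e. The simplices of K, each written with vertices in increasing order, are:

  0-simplices (5): a, b, c, d, e
  1-simplices (10): ab, ac, ad, ae, bc, bd, be, cd, ce, de
  2-simplices (10): abc, abd, abe, acd, ace, ade, bcd, bce, bde, cde
  3-simplices (5): abcd, abce, abde, acde, bcde

Hence C_0 ≅ Z^5, C_1 ≅ Z^10, C_2 ≅ Z^10, C_3 ≅ Z^5.

∂_1: C_1 → C_0 maps an edge to its endpoints' difference, ∂[p,q] = q − p.
This gives a 5×10 integer matrix of rank 4; reducing to Smith normal form yields diagonal entries (1,1,1,1).

Boundary ∂_2: C_2 → C_1 acts by ∂[p,q,r] = [q,r] − [p,r] + [p,q]. For instance
  ∂bcd = cd − bd + bc,
  ∂bce = ce − be + bc.
The resulting 10×10 matrix has rank 6, and its Smith normal form has invariant factors (1,1,1,1,1,1).

The boundary map ∂_3: C_3 → C_2 sends each 3-simplex σ to the alternating sum Σ_i (−1)^i (σ with its i-th vertex removed). For instance
  ∂bcde = cde − bde + bce − bcd,
  ∂abde = bde − ade + abe − abd.
The resulting 10×5 matrix has rank 4, and its Smith normal form has invariant factors (1,1,1,1).

Reading off H_k = ker ∂_k / im ∂_{k+1}:

  H_1: rank ker ∂_1 − rank ∂_2 = (10 − 4) − 6 = 0, and the invariant factors of ∂_2 are all 1, so H_1 = 0.

H_1 = 0.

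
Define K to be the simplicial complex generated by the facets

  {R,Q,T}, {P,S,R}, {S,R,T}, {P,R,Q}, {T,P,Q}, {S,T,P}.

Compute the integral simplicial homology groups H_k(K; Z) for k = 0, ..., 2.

H_0 ≅ Z,  H_1 = 0,  H_2 ≅ Z.

Fix the vertex order P < Q < R < S < T and write every simplex with vertices in increasing order. Then dim K = 2 and the simplices of K are:

  0-simplices (5): P, Q, R, S, T
  1-simplices (9): PQ, PR, PS, PT, QR, QT, RS, RT, ST
  2-simplices (6): PQR, PQT, PRS, PST, QRT, RST

giving chain groups C_0 ≅ Z^5, C_1 ≅ Z^9, C_2 ≅ Z^6.

∂_1: C_1 → C_0 is given by ∂[p,q] = [q] − [p]. For instance
  ∂QT = T − Q.
As a 5×9 matrix over Z this has rank 4, with invariant factors (1,1,1,1).

∂_2: C_2 → C_1 sends each 2-simplex [p,q,r] to [q,r] − [p,r] + [p,q]. For instance
  ∂PST = ST − PT + PS,
  ∂QRT = RT − QT + QR.
As a 9×6 matrix over Z this has rank 5, with invariant factors (1,1,1,1,1).

Computing H_k = (kernel of ∂_k) / (image of ∂_{k+1}):

  H_0: rank C_0 − rank ∂_1 = 5 − 4 = 1, and the invariant factors of ∂_1 are all 1, so H_0 ≅ Z.
  H_1: rank ker ∂_1 − rank ∂_2 = (9 − 4) − 5 = 0, and the invariant factors of ∂_2 are all 1, so H_1 ≅ 0.
  H_2: rank ker ∂_2 − rank ∂_3 = (6 − 5) − 0 = 1, and there is no ∂_3, so H_2 ≅ Z.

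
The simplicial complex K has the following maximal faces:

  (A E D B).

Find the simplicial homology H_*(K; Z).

We work with the vertex ordering A < B < D < E. The simplices of K, each written with vertices in increasing order, are:

  0-simplices (4): A, B, D, E
  1-simplices (6): AB, AD, AE, BD, BE, DE
  2-simplices (4): ABD, ABE, ADE, BDE
  3-simplices (1): ABDE

giving chain groups C_0 ≅ Z^4, C_1 ≅ Z^6, C_2 ≅ Z^4, C_3 ≅ Z^1.

Boundary ∂_1: C_1 → C_0 sends each edge [p,q] (with p < q) to q − p. For instance
  ∂AE = E − A.
The resulting 4×6 matrix has rank 3, and its Smith normal form has invariant factors (1,1,1).

Boundary ∂_2: C_2 → C_1 acts by ∂[p,q,r] = [q,r] − [p,r] + [p,q]. For instance
  ∂ABD = BD − AD + AB,
  ∂ADE = DE − AE + AD.
The 6×4 boundary matrix has rank 3 and Smith normal form diag(1,1,1).

∂_3: C_3 → C_2 sends each 3-simplex σ to the alternating sum Σ_i (−1)^i (σ with its i-th vertex removed). For instance
  ∂ABDE = BDE − ADE + ABE − ABD.
The 4×1 boundary matrix has rank 1 and Smith normal form diag(1).

Reading off H_k = ker ∂_k / im ∂_{k+1}:

  H_0: rank C_0 − rank ∂_1 = 4 − 3 = 1, and the invariant factors of ∂_1 are all 1, so H_0 ≅ Z.
  H_1: rank ker ∂_1 − rank ∂_2 = (6 − 3) − 3 = 0, and the invariant factors of ∂_2 are all 1, so H_1 ≅ 0.
  H_2: rank ker ∂_2 − rank ∂_3 = (4 − 3) − 1 = 0, and the invariant factors of ∂_3 are all 1, so H_2 ≅ 0.
  H_3: rank ker ∂_3 − rank ∂_4 = (1 − 1) − 0 = 0, and there is no ∂_4, so H_3 ≅ 0.

H_0 ≅ Z,  H_1 = 0,  H_2 = 0,  H_3 = 0.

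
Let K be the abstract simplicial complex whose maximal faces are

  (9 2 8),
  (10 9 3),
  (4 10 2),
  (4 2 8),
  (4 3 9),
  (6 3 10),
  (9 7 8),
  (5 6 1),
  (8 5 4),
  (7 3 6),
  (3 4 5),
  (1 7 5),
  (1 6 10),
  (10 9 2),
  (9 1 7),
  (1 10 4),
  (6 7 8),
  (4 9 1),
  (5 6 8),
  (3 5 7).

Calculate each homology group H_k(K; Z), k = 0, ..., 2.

H_0 = Z,  H_1 = Z ⊕ Z_2,  H_2 = 0.

K has 10 vertices, 30 edges, 20 triangles.
rank ∂_0 = 0, rank ∂_1 = 9 ⇒ b_0 = 10 − 0 − 9 = 1; all invariant factors of ∂_1 are 1 so no torsion. So H_0 = Z.
rank ∂_1 = 9, rank ∂_2 = 20 ⇒ b_1 = 30 − 9 − 20 = 1; ∂_2 has invariant factor(s) [2] giving torsion. So H_1 = Z ⊕ Z_2.
rank ∂_2 = 20, rank ∂_3 = 0 ⇒ b_2 = 20 − 20 − 0 = 0. So H_2 = 0.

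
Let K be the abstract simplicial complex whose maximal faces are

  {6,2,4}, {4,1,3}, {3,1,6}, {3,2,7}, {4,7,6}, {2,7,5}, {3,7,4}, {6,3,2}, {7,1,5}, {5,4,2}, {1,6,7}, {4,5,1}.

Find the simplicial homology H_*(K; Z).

H_0 = Z,  H_1 = Z/2Z,  H_2 = 0.

We work with the vertex ordering 1 < 2 < 3 < 4 < 5 < 6 < 7. The simplices of K, each written with vertices in increasing order, are:

  0-simplices (7): [1], [2], [3], [4], [5], [6], [7]
  1-simplices (18): [1,3], [1,4], [1,5], [1,6], [1,7], [2,3], [2,4], [2,5], [2,6], [2,7], [3,4], [3,6], [3,7], [4,5], [4,6], [4,7], [5,7], [6,7]
  2-simplices (12): [1,3,4], [1,3,6], [1,4,5], [1,5,7], [1,6,7], [2,3,6], [2,3,7], [2,4,5], [2,4,6], [2,5,7], [3,4,7], [4,6,7]

giving chain groups C_0 ≅ Z^7, C_1 ≅ Z^18, C_2 ≅ Z^12.

∂_1: C_1 → C_0 sends each edge [p,q] (with p < q) to q − p. For instance
  ∂[1,7] = [7] − [1].
The resulting 7×18 matrix has rank 6, and its Smith normal form has invariant factors (1,1,1,1,1,1).

∂_2: C_2 → C_1 acts by ∂[p,q,r] = [q,r] − [p,r] + [p,q]. For instance
  ∂[2,3,7] = [3,7] − [2,7] + [2,3],
  ∂[2,5,7] = [5,7] − [2,7] + [2,5].
The resulting 18×12 matrix has rank 12, and its Smith normal form has invariant factors (1,1,1,1,1,1,1,1,1,1,1,2).

Computing H_k = (kernel of ∂_k) / (image of ∂_{k+1}):

  H_0: rank C_0 − rank ∂_1 = 7 − 6 = 1, and the invariant factors of ∂_1 are all 1, so H_0 ≅ Z.
  H_1: rank ker ∂_1 − rank ∂_2 = (18 − 6) − 12 = 0, and ∂_2 has invariant factor 2 > 1, so H_1 ≅ Z/2Z.
  H_2: rank ker ∂_2 − rank ∂_3 = (12 − 12) − 0 = 0, and there is no ∂_3, so H_2 ≅ 0.

As a check, the Euler characteristic is 7 − 18 + 12 = 1, which agrees with 1 − 0 + 0 = 1.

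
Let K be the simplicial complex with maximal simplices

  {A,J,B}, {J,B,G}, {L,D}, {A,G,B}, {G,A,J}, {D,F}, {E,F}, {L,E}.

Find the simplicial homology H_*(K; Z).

H_0 = Z^2,  H_1 = Z,  H_2 = Z.

Take the total order A < B < D < E < F < G < J < L on the vertex set. Then K (dimension 2) consists of the simplices:

  0-simplices (8): A, B, D, E, F, G, J, L
  1-simplices (10): AB, AG, AJ, BG, BJ, DF, DL, EF, EL, GJ
  2-simplices (4): ABG, ABJ, AGJ, BGJ

Hence C_0 ≅ Z^8, C_1 ≅ Z^10, C_2 ≅ Z^4.

∂_1: C_1 → C_0 sends each edge [p,q] (with p < q) to q − p.
The 8×10 boundary matrix has rank 6 and Smith normal form diag(1,1,1,1,1,1).

∂_2: C_2 → C_1 sends each 2-simplex [p,q,r] to [q,r] − [p,r] + [p,q]. For instance
  ∂AGJ = GJ − AJ + AG,
  ∂ABJ = BJ − AJ + AB.
The resulting 10×4 matrix has rank 3, and its Smith normal form has invariant factors (1,1,1).

Now H_k = ker ∂_k / im ∂_{k+1}, so:

  H_0: rank C_0 − rank ∂_1 = 8 − 6 = 2, and the invariant factors of ∂_1 are all 1, so H_0 ≅ Z^2.
  H_1: rank ker ∂_1 − rank ∂_2 = (10 − 6) − 3 = 1, and the invariant factors of ∂_2 are all 1, so H_1 ≅ Z.
  H_2: rank ker ∂_2 − rank ∂_3 = (4 − 3) − 0 = 1, and there is no ∂_3, so H_2 ≅ Z.

As a check, the Euler characteristic is 8 − 10 + 4 = 2, which agrees with 2 − 1 + 1 = 2.
(K is a triangulation of the disjoint union of the circle S^1 and the 2-sphere S^2.)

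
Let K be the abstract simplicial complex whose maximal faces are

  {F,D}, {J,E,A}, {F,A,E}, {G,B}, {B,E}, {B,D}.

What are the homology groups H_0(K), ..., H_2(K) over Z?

H_0 ≅ Z,  H_1 ≅ Z,  H_2 = 0.

We work with the vertex ordering A < B < D < E < F < G < J. The simplices of K, each written with vertices in increasing order, are:

  0-simplices (7): A, B, D, E, F, G, J
  1-simplices (9): AE, AF, AJ, BD, BE, BG, DF, EF, EJ
  2-simplices (2): AEF, AEJ

Hence C_0 ≅ Z^7, C_1 ≅ Z^9, C_2 ≅ Z^2.

The boundary map ∂_1: C_1 → C_0 sends each edge [p,q] (with p < q) to q − p. For instance
  ∂EF = F − E.
This gives a 7×9 integer matrix of rank 6; reducing to Smith normal form yields diagonal entries (1,1,1,1,1,1).

∂_2: C_2 → C_1 acts by ∂[p,q,r] = [q,r] − [p,r] + [p,q]. For instance
  ∂AEF = EF − AF + AE,
  ∂AEJ = EJ − AJ + AE.
This gives a 9×2 integer matrix of rank 2; reducing to Smith normal form yields diagonal entries (1,1).

Reading off H_k = ker ∂_k / im ∂_{k+1}:

  H_0: rank C_0 − rank ∂_1 = 7 − 6 = 1, and the invariant factors of ∂_1 are all 1, so H_0 ≅ Z.
  H_1: rank ker ∂_1 − rank ∂_2 = (9 − 6) − 2 = 1, and the invariant factors of ∂_2 are all 1, so H_1 ≅ Z.
  H_2: rank ker ∂_2 − rank ∂_3 = (2 − 2) − 0 = 0, and there is no ∂_3, so H_2 ≅ 0.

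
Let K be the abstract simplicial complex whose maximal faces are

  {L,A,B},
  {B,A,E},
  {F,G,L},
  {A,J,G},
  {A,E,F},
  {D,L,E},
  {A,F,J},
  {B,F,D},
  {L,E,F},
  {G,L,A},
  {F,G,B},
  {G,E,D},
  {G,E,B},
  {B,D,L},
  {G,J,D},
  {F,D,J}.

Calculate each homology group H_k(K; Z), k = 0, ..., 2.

Fix the vertex order A < B < D < E < F < G < J < L and write every simplex with vertices in increasing order. Then dim K = 2 and the simplices of K are:

  0-simplices (8): A, B, D, E, F, G, J, L
  1-simplices (24): AB, AE, AF, AG, AJ, AL, BD, BE, BF, BG, BL, DE, DF, DG, DJ, DL, EF, EG, EL, FG, FJ, FL, GJ, GL
  2-simplices (16): ABE, ABL, AEF, AFJ, AGJ, AGL, BDF, BDL, BEG, BFG, DEG, DEL, DFJ, DGJ, EFL, FGL

giving chain groups C_0 ≅ Z^8, C_1 ≅ Z^24, C_2 ≅ Z^16.

∂_1: C_1 → C_0 maps an edge to its endpoints' difference, ∂[p,q] = q − p. For instance
  ∂EL = L − E.
The 8×24 boundary matrix has rank 7 and Smith normal form diag(1,1,1,1,1,1,1).

∂_2: C_2 → C_1 acts by ∂[p,q,r] = [q,r] − [p,r] + [p,q]. For instance
  ∂AGL = GL − AL + AG,
  ∂AGJ = GJ − AJ + AG.
The resulting 24×16 matrix has rank 15, and its Smith normal form has invariant factors (1,1,1,1,1,1,1,1,1,1,1,1,1,1,1).

Reading off H_k = ker ∂_k / im ∂_{k+1}:

  H_0: rank C_0 − rank ∂_1 = 8 − 7 = 1, and the invariant factors of ∂_1 are all 1, so H_0 = Z.
  H_1: rank ker ∂_1 − rank ∂_2 = (24 − 7) − 15 = 2, and the invariant factors of ∂_2 are all 1, so H_1 = Z^2.
  H_2: rank ker ∂_2 − rank ∂_3 = (16 − 15) − 0 = 1, and there is no ∂_3, so H_2 = Z.

As a check, the Euler characteristic is 8 − 24 + 16 = 0, which agrees with 1 − 2 + 1 = 0.

H_0 = Z,  H_1 = Z^2,  H_2 = Z.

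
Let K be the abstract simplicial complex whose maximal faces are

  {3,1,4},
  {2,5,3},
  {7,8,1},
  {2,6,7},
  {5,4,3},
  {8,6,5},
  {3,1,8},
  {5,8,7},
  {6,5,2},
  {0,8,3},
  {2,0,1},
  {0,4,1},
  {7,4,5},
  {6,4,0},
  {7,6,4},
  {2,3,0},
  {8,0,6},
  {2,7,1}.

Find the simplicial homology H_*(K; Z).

We work with the vertex ordering 0 < 1 < 2 < 3 < 4 < 5 < 6 < 7 < 8. The simplices of K, each written with vertices in increasing order, are:

  0-simplices (9): [0], [1], [2], [3], [4], [5], [6], [7], [8]
  1-simplices (27): (27 of them)
  2-simplices (18): [0,1,2], [0,1,4], [0,2,3], [0,3,8], [0,4,6], [0,6,8], [1,2,7], [1,3,4], [1,3,8], [1,7,8], [2,3,5], [2,5,6], [2,6,7], [3,4,5], [4,5,7], [4,6,7], [5,6,8], [5,7,8]

giving chain groups C_0 ≅ Z^9, C_1 ≅ Z^27, C_2 ≅ Z^18.

The boundary map ∂_1: C_1 → C_0 is given by ∂[p,q] = [q] − [p].
As a 9×27 matrix over Z this has rank 8, with invariant factors (1,1,1,1,1,1,1,1).

∂_2: C_2 → C_1 acts by ∂[p,q,r] = [q,r] − [p,r] + [p,q]. For instance
  ∂[0,1,2] = [1,2] − [0,2] + [0,1],
  ∂[1,3,4] = [3,4] − [1,4] + [1,3].
The resulting 27×18 matrix has rank 18, and its Smith normal form has invariant factors (1,1,1,1,1,1,1,1,1,1,1,1,1,1,1,1,1,2).

From H_k ≅ ker(∂_k) / im(∂_{k+1}) we obtain:

  H_0: rank C_0 − rank ∂_1 = 9 − 8 = 1, and the invariant factors of ∂_1 are all 1, so H_0 = Z.
  H_1: rank ker ∂_1 − rank ∂_2 = (27 − 8) − 18 = 1, and ∂_2 has invariant factor 2 > 1, so H_1 = Z ⊕ Z_2.
  H_2: rank ker ∂_2 − rank ∂_3 = (18 − 18) − 0 = 0, and there is no ∂_3, so H_2 = 0.

H_0 ≅ Z,  H_1 ≅ Z ⊕ Z_2,  H_2 = 0.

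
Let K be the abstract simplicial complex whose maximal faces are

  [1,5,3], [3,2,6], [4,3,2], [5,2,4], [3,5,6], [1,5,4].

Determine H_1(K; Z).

H_1 ≅ Z.

We work with the vertex ordering 1 < 2 < 3 < 4 < 5 < 6. The simplices of K, each written with vertices in increasing order, are:

  0-simplices (6): [1], [2], [3], [4], [5], [6]
  1-simplices (12): [1,3], [1,4], [1,5], [2,3], [2,4], [2,5], [2,6], [3,4], [3,5], [3,6], [4,5], [5,6]
  2-simplices (6): [1,3,5], [1,4,5], [2,3,4], [2,3,6], [2,4,5], [3,5,6]

so the chain groups are C_0 ≅ Z^6, C_1 ≅ Z^12, C_2 ≅ Z^6.

∂_1: C_1 → C_0 sends each edge [p,q] (with p < q) to q − p. For instance
  ∂[1,5] = [5] − [1].
As a 6×12 matrix over Z this has rank 5, with invariant factors (1,1,1,1,1).

Boundary ∂_2: C_2 → C_1 acts by ∂[p,q,r] = [q,r] − [p,r] + [p,q]. For instance
  ∂[3,5,6] = [5,6] − [3,6] + [3,5],
  ∂[1,3,5] = [3,5] − [1,5] + [1,3].
The 12×6 boundary matrix has rank 6 and Smith normal form diag(1,1,1,1,1,1).

Computing H_k = (kernel of ∂_k) / (image of ∂_{k+1}):

  H_1: rank ker ∂_1 − rank ∂_2 = (12 − 5) − 6 = 1, and the invariant factors of ∂_2 are all 1, so H_1 ≅ Z.

(K is a triangulation of the cylinder S^1 x I.)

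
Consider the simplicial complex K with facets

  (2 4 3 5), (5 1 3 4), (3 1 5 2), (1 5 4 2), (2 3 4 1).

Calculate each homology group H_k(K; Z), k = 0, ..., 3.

K has 5 vertices, 10 edges, 10 triangles, 5 3-simplices.
rank ∂_0 = 0, rank ∂_1 = 4 ⇒ b_0 = 5 − 0 − 4 = 1; all invariant factors of ∂_1 are 1 so no torsion. So H_0 ≅ Z.
rank ∂_1 = 4, rank ∂_2 = 6 ⇒ b_1 = 10 − 4 − 6 = 0; all invariant factors of ∂_2 are 1 so no torsion. So H_1 ≅ 0.
rank ∂_2 = 6, rank ∂_3 = 4 ⇒ b_2 = 10 − 6 − 4 = 0; all invariant factors of ∂_3 are 1 so no torsion. So H_2 ≅ 0.
rank ∂_3 = 4, rank ∂_4 = 0 ⇒ b_3 = 5 − 4 − 0 = 1. So H_3 ≅ Z.

H_0 = Z,  H_1 = 0,  H_2 = 0,  H_3 = Z.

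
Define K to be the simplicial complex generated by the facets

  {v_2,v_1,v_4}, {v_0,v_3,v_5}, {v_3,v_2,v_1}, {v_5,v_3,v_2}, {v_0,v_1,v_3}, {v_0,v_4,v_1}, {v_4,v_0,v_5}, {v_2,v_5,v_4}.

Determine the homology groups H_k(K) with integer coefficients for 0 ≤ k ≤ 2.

H_0 = Z,  H_1 = 0,  H_2 = Z.

Fix the vertex order v_0 < v_1 < v_2 < v_3 < v_4 < v_5 and write every simplex with vertices in increasing order. Then dim K = 2 and the simplices of K are:

  0-simplices (6): [v_0], [v_1], [v_2], [v_3], [v_4], [v_5]
  1-simplices (12): [v_0,v_1], [v_0,v_3], [v_0,v_4], [v_0,v_5], [v_1,v_2], [v_1,v_3], [v_1,v_4], [v_2,v_3], [v_2,v_4], [v_2,v_5], [v_3,v_5], [v_4,v_5]
  2-simplices (8): [v_0,v_1,v_3], [v_0,v_1,v_4], [v_0,v_3,v_5], [v_0,v_4,v_5], [v_1,v_2,v_3], [v_1,v_2,v_4], [v_2,v_3,v_5], [v_2,v_4,v_5]

giving chain groups C_0 ≅ Z^6, C_1 ≅ Z^12, C_2 ≅ Z^8.

The boundary map ∂_1: C_1 → C_0 sends each edge [p,q] (with p < q) to q − p. For instance
  ∂[v_1,v_4] = [v_4] − [v_1].
As a 6×12 matrix over Z this has rank 5, with invariant factors (1,1,1,1,1).

∂_2: C_2 → C_1 sends each 2-simplex [p,q,r] to [q,r] − [p,r] + [p,q]. For instance
  ∂[v_0,v_1,v_4] = [v_1,v_4] − [v_0,v_4] + [v_0,v_1],
  ∂[v_0,v_1,v_3] = [v_1,v_3] − [v_0,v_3] + [v_0,v_1].
As a 12×8 matrix over Z this has rank 7, with invariant factors (1,1,1,1,1,1,1).

Now H_k = ker ∂_k / im ∂_{k+1}, so:

  H_0: rank C_0 − rank ∂_1 = 6 − 5 = 1, and the invariant factors of ∂_1 are all 1, so H_0 ≅ Z.
  H_1: rank ker ∂_1 − rank ∂_2 = (12 − 5) − 7 = 0, and the invariant factors of ∂_2 are all 1, so H_1 ≅ 0.
  H_2: rank ker ∂_2 − rank ∂_3 = (8 − 7) − 0 = 1, and there is no ∂_3, so H_2 ≅ Z.

As a check, the Euler characteristic is 6 − 12 + 8 = 2, which agrees with 1 − 0 + 1 = 2.
(K is a triangulation of the 2-sphere S^2.)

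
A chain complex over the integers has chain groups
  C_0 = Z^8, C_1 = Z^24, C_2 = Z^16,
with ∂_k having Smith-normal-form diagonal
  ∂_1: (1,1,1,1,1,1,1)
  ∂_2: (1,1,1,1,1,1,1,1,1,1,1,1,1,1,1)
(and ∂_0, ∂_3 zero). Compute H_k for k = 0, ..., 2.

H_0: b_0 = 8 − 0 − 7 = 1; torsion from ∂_1 factors > 1: none. So H_0 = Z.
H_1: b_1 = 24 − 7 − 15 = 2; torsion from ∂_2 factors > 1: none. So H_1 = Z^2.
H_2: b_2 = 16 − 15 − 0 = 1; torsion from ∂_3 factors > 1: none. So H_2 = Z.

H_0 = Z,  H_1 = Z^2,  H_2 = Z.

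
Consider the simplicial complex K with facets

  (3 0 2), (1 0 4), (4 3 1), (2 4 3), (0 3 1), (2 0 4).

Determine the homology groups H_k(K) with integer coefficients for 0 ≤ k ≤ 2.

H_0 ≅ Z,  H_1 = 0,  H_2 ≅ Z.

We work with the vertex ordering 0 < 1 < 2 < 3 < 4. The simplices of K, each written with vertices in increasing order, are:

  0-simplices (5): [0], [1], [2], [3], [4]
  1-simplices (9): [0,1], [0,2], [0,3], [0,4], [1,3], [1,4], [2,3], [2,4], [3,4]
  2-simplices (6): [0,1,3], [0,1,4], [0,2,3], [0,2,4], [1,3,4], [2,3,4]

giving chain groups C_0 ≅ Z^5, C_1 ≅ Z^9, C_2 ≅ Z^6.

The boundary map ∂_1: C_1 → C_0 sends each edge [p,q] (with p < q) to q − p.
As a 5×9 matrix over Z this has rank 4, with invariant factors (1,1,1,1).

Boundary ∂_2: C_2 → C_1 maps a triangle to the signed sum of its edges. For instance
  ∂[0,2,4] = [2,4] − [0,4] + [0,2],
  ∂[2,3,4] = [3,4] − [2,4] + [2,3].
The 9×6 boundary matrix has rank 5 and Smith normal form diag(1,1,1,1,1).

Reading off H_k = ker ∂_k / im ∂_{k+1}:

  H_0: rank C_0 − rank ∂_1 = 5 − 4 = 1, and the invariant factors of ∂_1 are all 1, so H_0 = Z.
  H_1: rank ker ∂_1 − rank ∂_2 = (9 − 4) − 5 = 0, and the invariant factors of ∂_2 are all 1, so H_1 = 0.
  H_2: rank ker ∂_2 − rank ∂_3 = (6 − 5) − 0 = 1, and there is no ∂_3, so H_2 = Z.

As a check, the Euler characteristic is 5 − 9 + 6 = 2, which agrees with 1 − 0 + 1 = 2.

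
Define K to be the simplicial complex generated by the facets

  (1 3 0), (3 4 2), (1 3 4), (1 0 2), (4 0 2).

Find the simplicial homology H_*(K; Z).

H_0 = Z,  H_1 = Z,  H_2 = 0.

Order the vertices as 0 < 1 < 2 < 3 < 4. Listing each simplex with vertices in this order, K has dimension 2 with simplices:

  0-simplices (5): [0], [1], [2], [3], [4]
  1-simplices (10): [0,1], [0,2], [0,3], [0,4], [1,2], [1,3], [1,4], [2,3], [2,4], [3,4]
  2-simplices (5): [0,1,2], [0,1,3], [0,2,4], [1,3,4], [2,3,4]

so the chain groups are C_0 ≅ Z^5, C_1 ≅ Z^10, C_2 ≅ Z^5.

The boundary map ∂_1: C_1 → C_0 maps an edge to its endpoints' difference, ∂[p,q] = q − p. For instance
  ∂[1,4] = [4] − [1].
The resulting 5×10 matrix has rank 4, and its Smith normal form has invariant factors (1,1,1,1).

The boundary map ∂_2: C_2 → C_1 sends each 2-simplex [p,q,r] to [q,r] − [p,r] + [p,q]. For instance
  ∂[1,3,4] = [3,4] − [1,4] + [1,3],
  ∂[0,1,2] = [1,2] − [0,2] + [0,1].
The resulting 10×5 matrix has rank 5, and its Smith normal form has invariant factors (1,1,1,1,1).

Now H_k = ker ∂_k / im ∂_{k+1}, so:

  H_0: rank C_0 − rank ∂_1 = 5 − 4 = 1, and the invariant factors of ∂_1 are all 1, so H_0 ≅ Z.
  H_1: rank ker ∂_1 − rank ∂_2 = (10 − 4) − 5 = 1, and the invariant factors of ∂_2 are all 1, so H_1 ≅ Z.
  H_2: rank ker ∂_2 − rank ∂_3 = (5 − 5) − 0 = 0, and there is no ∂_3, so H_2 ≅ 0.

As a check, the Euler characteristic is 5 − 10 + 5 = 0, which agrees with 1 − 1 + 0 = 0.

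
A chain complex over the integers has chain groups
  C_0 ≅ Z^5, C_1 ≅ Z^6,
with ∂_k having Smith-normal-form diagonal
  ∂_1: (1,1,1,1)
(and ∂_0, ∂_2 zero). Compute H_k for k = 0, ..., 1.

H_0 ≅ Z,  H_1 ≅ Z^2.

H_0: b_0 = 5 − 0 − 4 = 1; torsion from ∂_1 factors > 1: none. So H_0 ≅ Z.
H_1: b_1 = 6 − 4 − 0 = 2; torsion from ∂_2 factors > 1: none. So H_1 ≅ Z^2.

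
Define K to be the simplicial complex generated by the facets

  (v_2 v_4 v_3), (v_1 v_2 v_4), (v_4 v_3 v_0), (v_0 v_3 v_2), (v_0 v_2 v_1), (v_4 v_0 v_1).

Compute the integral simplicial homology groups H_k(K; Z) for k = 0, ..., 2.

We work with the vertex ordering v_0 < v_1 < v_2 < v_3 < v_4. The simplices of K, each written with vertices in increasing order, are:

  0-simplices (5): [v_0], [v_1], [v_2], [v_3], [v_4]
  1-simplices (9): [v_0,v_1], [v_0,v_2], [v_0,v_3], [v_0,v_4], [v_1,v_2], [v_1,v_4], [v_2,v_3], [v_2,v_4], [v_3,v_4]
  2-simplices (6): [v_0,v_1,v_2], [v_0,v_1,v_4], [v_0,v_2,v_3], [v_0,v_3,v_4], [v_1,v_2,v_4], [v_2,v_3,v_4]

Hence C_0 ≅ Z^5, C_1 ≅ Z^9, C_2 ≅ Z^6.

Boundary ∂_1: C_1 → C_0 is given by ∂[p,q] = [q] − [p].
As a 5×9 matrix over Z this has rank 4, with invariant factors (1,1,1,1).

Boundary ∂_2: C_2 → C_1 sends each 2-simplex [p,q,r] to [q,r] − [p,r] + [p,q]. For instance
  ∂[v_1,v_2,v_4] = [v_2,v_4] − [v_1,v_4] + [v_1,v_2],
  ∂[v_0,v_1,v_2] = [v_1,v_2] − [v_0,v_2] + [v_0,v_1].
The resulting 9×6 matrix has rank 5, and its Smith normal form has invariant factors (1,1,1,1,1).

Computing H_k = (kernel of ∂_k) / (image of ∂_{k+1}):

  H_0: rank C_0 − rank ∂_1 = 5 − 4 = 1, and the invariant factors of ∂_1 are all 1, so H_0 ≅ Z.
  H_1: rank ker ∂_1 − rank ∂_2 = (9 − 4) − 5 = 0, and the invariant factors of ∂_2 are all 1, so H_1 ≅ 0.
  H_2: rank ker ∂_2 − rank ∂_3 = (6 − 5) − 0 = 1, and there is no ∂_3, so H_2 ≅ Z.

H_0 ≅ Z,  H_1 = 0,  H_2 ≅ Z.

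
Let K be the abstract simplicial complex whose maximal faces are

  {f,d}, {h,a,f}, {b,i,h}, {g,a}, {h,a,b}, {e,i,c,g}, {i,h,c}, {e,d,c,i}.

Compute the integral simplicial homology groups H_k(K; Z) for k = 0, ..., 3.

Order the vertices as a < b < c < d < e < f < g < h < i. Listing each simplex with vertices in this order, K has dimension 3 with simplices:

  0-simplices (9): a, b, c, d, e, f, g, h, i
  1-simplices (19): ab, af, ag, ah, bh, bi, cd, ce, cg, ch, ci, de, df, di, eg, ei, fh, gi, hi
  2-simplices (11): abh, afh, bhi, cde, cdi, ceg, cei, cgi, chi, dei, egi
  3-simplices (2): cdei, cegi

so the chain groups are C_0 ≅ Z^9, C_1 ≅ Z^19, C_2 ≅ Z^11, C_3 ≅ Z^2.

Boundary ∂_1: C_1 → C_0 sends each edge [p,q] (with p < q) to q − p. For instance
  ∂ah = h − a.
This gives a 9×19 integer matrix of rank 8; reducing to Smith normal form yields diagonal entries (1,1,1,1,1,1,1,1).

∂_2: C_2 → C_1 maps a triangle to the signed sum of its edges. For instance
  ∂abh = bh − ah + ab,
  ∂cde = de − ce + cd.
The resulting 19×11 matrix has rank 9, and its Smith normal form has invariant factors (1,1,1,1,1,1,1,1,1).

∂_3: C_3 → C_2 sends each 3-simplex σ to the alternating sum Σ_i (−1)^i (σ with its i-th vertex removed). For instance
  ∂cdei = dei − cei + cdi − cde,
  ∂cegi = egi − cgi + cei − ceg.
This gives a 11×2 integer matrix of rank 2; reducing to Smith normal form yields diagonal entries (1,1).

Now H_k = ker ∂_k / im ∂_{k+1}, so:

  H_0: rank C_0 − rank ∂_1 = 9 − 8 = 1, and the invariant factors of ∂_1 are all 1, so H_0 = Z.
  H_1: rank ker ∂_1 − rank ∂_2 = (19 − 8) − 9 = 2, and the invariant factors of ∂_2 are all 1, so H_1 = Z^2.
  H_2: rank ker ∂_2 − rank ∂_3 = (11 − 9) − 2 = 0, and the invariant factors of ∂_3 are all 1, so H_2 = 0.
  H_3: rank ker ∂_3 − rank ∂_4 = (2 − 2) − 0 = 0, and there is no ∂_4, so H_3 = 0.

H_0 ≅ Z,  H_1 ≅ Z^2,  H_2 = 0,  H_3 = 0.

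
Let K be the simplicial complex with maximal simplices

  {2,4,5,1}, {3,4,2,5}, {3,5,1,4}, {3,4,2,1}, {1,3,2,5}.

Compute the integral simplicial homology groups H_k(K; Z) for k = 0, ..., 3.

H_0 ≅ Z,  H_1 = 0,  H_2 = 0,  H_3 ≅ Z.

Order the vertices as 1 < 2 < 3 < 4 < 5. Listing each simplex with vertices in this order, K has dimension 3 with simplices:

  0-simplices (5): [1], [2], [3], [4], [5]
  1-simplices (10): [1,2], [1,3], [1,4], [1,5], [2,3], [2,4], [2,5], [3,4], [3,5], [4,5]
  2-simplices (10): [1,2,3], [1,2,4], [1,2,5], [1,3,4], [1,3,5], [1,4,5], [2,3,4], [2,3,5], [2,4,5], [3,4,5]
  3-simplices (5): [1,2,3,4], [1,2,3,5], [1,2,4,5], [1,3,4,5], [2,3,4,5]

giving chain groups C_0 ≅ Z^5, C_1 ≅ Z^10, C_2 ≅ Z^10, C_3 ≅ Z^5.

Boundary ∂_1: C_1 → C_0 is given by ∂[p,q] = [q] − [p]. For instance
  ∂[1,5] = [5] − [1].
The resulting 5×10 matrix has rank 4, and its Smith normal form has invariant factors (1,1,1,1).

Boundary ∂_2: C_2 → C_1 maps a triangle to the signed sum of its edges. For instance
  ∂[1,2,3] = [2,3] − [1,3] + [1,2],
  ∂[1,2,4] = [2,4] − [1,4] + [1,2].
The 10×10 boundary matrix has rank 6 and Smith normal form diag(1,1,1,1,1,1).

∂_3: C_3 → C_2 sends each 3-simplex σ to the alternating sum Σ_i (−1)^i (σ with its i-th vertex removed). For instance
  ∂[1,2,3,5] = [2,3,5] − [1,3,5] + [1,2,5] − [1,2,3],
  ∂[1,2,4,5] = [2,4,5] − [1,4,5] + [1,2,5] − [1,2,4].
The resulting 10×5 matrix has rank 4, and its Smith normal form has invariant factors (1,1,1,1).

From H_k ≅ ker(∂_k) / im(∂_{k+1}) we obtain:

  H_0: rank C_0 − rank ∂_1 = 5 − 4 = 1, and the invariant factors of ∂_1 are all 1, so H_0 ≅ Z.
  H_1: rank ker ∂_1 − rank ∂_2 = (10 − 4) − 6 = 0, and the invariant factors of ∂_2 are all 1, so H_1 ≅ 0.
  H_2: rank ker ∂_2 − rank ∂_3 = (10 − 6) − 4 = 0, and the invariant factors of ∂_3 are all 1, so H_2 ≅ 0.
  H_3: rank ker ∂_3 − rank ∂_4 = (5 − 4) − 0 = 1, and there is no ∂_4, so H_3 ≅ Z.

(K is a triangulation of the 3-sphere S^3.)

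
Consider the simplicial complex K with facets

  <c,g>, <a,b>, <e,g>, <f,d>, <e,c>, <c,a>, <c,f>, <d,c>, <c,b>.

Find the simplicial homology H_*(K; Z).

Fix the vertex order a < b < c < d < e < f < g and write every simplex with vertices in increasing order. Then dim K = 1 and the simplices of K are:

  0-simplices (7): a, b, c, d, e, f, g
  1-simplices (9): ab, ac, bc, cd, ce, cf, cg, df, eg

Hence C_0 ≅ Z^7, C_1 ≅ Z^9.

The boundary map ∂_1: C_1 → C_0 maps an edge to its endpoints' difference, ∂[p,q] = q − p. For instance
  ∂df = f − d.
The 7×9 boundary matrix has rank 6 and Smith normal form diag(1,1,1,1,1,1).

Reading off H_k = ker ∂_k / im ∂_{k+1}:

  H_0: rank C_0 − rank ∂_1 = 7 − 6 = 1, and the invariant factors of ∂_1 are all 1, so H_0 ≅ Z.
  H_1: rank ker ∂_1 − rank ∂_2 = (9 − 6) − 0 = 3, and there is no ∂_2, so H_1 ≅ Z^3.

As a check, the Euler characteristic is 7 − 9 = -2, which agrees with 1 − 3 = -2.
(K is a triangulation of a wedge of 3 circles.)

H_0 ≅ Z,  H_1 ≅ Z^3.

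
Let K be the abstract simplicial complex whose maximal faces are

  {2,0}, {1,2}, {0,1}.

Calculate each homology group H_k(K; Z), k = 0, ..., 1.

H_0 = Z,  H_1 = Z.

Fix the vertex order 0 < 1 < 2 and write every simplex with vertices in increasing order. Then dim K = 1 and the simplices of K are:

  0-simplices (3): [0], [1], [2]
  1-simplices (3): [0,1], [0,2], [1,2]

Hence C_0 ≅ Z^3, C_1 ≅ Z^3.

∂_1: C_1 → C_0 maps an edge to its endpoints' difference, ∂[p,q] = q − p. For instance
  ∂[0,2] = [2] − [0].
The resulting 3×3 matrix has rank 2, and its Smith normal form has invariant factors (1,1).

From H_k ≅ ker(∂_k) / im(∂_{k+1}) we obtain:

  H_0: rank C_0 − rank ∂_1 = 3 − 2 = 1, and the invariant factors of ∂_1 are all 1, so H_0 ≅ Z.
  H_1: rank ker ∂_1 − rank ∂_2 = (3 − 2) − 0 = 1, and there is no ∂_2, so H_1 ≅ Z.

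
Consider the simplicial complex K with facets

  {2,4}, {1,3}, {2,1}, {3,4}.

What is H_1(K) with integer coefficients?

K has 4 vertices, 4 edges.
rank ∂_1 = 3, rank ∂_2 = 0 ⇒ b_1 = 4 − 3 − 0 = 1. So H_1 = Z.

H_1 = Z.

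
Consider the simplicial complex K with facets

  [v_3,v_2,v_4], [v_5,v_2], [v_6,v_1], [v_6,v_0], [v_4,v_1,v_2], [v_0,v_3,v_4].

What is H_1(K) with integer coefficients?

H_1 ≅ Z.

Take the total order v_0 < v_1 < v_2 < v_3 < v_4 < v_5 < v_6 on the vertex set. Then K (dimension 2) consists of the simplices:

  0-simplices (7): [v_0], [v_1], [v_2], [v_3], [v_4], [v_5], [v_6]
  1-simplices (10): [v_0,v_3], [v_0,v_4], [v_0,v_6], [v_1,v_2], [v_1,v_4], [v_1,v_6], [v_2,v_3], [v_2,v_4], [v_2,v_5], [v_3,v_4]
  2-simplices (3): [v_0,v_3,v_4], [v_1,v_2,v_4], [v_2,v_3,v_4]

so the chain groups are C_0 ≅ Z^7, C_1 ≅ Z^10, C_2 ≅ Z^3.

∂_1: C_1 → C_0 maps an edge to its endpoints' difference, ∂[p,q] = q − p. For instance
  ∂[v_1,v_6] = [v_6] − [v_1].
This gives a 7×10 integer matrix of rank 6; reducing to Smith normal form yields diagonal entries (1,1,1,1,1,1).

∂_2: C_2 → C_1 acts by ∂[p,q,r] = [q,r] − [p,r] + [p,q]. For instance
  ∂[v_0,v_3,v_4] = [v_3,v_4] − [v_0,v_4] + [v_0,v_3],
  ∂[v_1,v_2,v_4] = [v_2,v_4] − [v_1,v_4] + [v_1,v_2].
The resulting 10×3 matrix has rank 3, and its Smith normal form has invariant factors (1,1,1).

Computing H_k = (kernel of ∂_k) / (image of ∂_{k+1}):

  H_1: rank ker ∂_1 − rank ∂_2 = (10 − 6) − 3 = 1, and the invariant factors of ∂_2 are all 1, so H_1 ≅ Z.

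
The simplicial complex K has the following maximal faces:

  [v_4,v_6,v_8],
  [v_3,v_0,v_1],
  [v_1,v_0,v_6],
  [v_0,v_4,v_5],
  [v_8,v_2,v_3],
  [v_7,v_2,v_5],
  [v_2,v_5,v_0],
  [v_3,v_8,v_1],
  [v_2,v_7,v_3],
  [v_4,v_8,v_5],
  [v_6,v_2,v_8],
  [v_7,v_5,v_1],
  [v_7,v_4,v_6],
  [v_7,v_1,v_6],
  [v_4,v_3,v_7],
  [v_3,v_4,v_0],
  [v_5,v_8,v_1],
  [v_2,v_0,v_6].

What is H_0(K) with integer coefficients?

H_0 ≅ Z.

K has 9 vertices, 27 edges, 18 triangles.
rank ∂_0 = 0, rank ∂_1 = 8 ⇒ b_0 = 9 − 0 − 8 = 1; all invariant factors of ∂_1 are 1 so no torsion. So H_0 = Z.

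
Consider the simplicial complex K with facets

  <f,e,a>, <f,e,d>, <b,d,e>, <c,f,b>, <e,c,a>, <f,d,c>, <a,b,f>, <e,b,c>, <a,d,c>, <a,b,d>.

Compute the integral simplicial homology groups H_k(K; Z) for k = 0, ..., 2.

H_0 = Z,  H_1 = Z_2,  H_2 = 0.

Fix the vertex order a < b < c < d < e < f and write every simplex with vertices in increasing order. Then dim K = 2 and the simplices of K are:

  0-simplices (6): a, b, c, d, e, f
  1-simplices (15): ab, ac, ad, ae, af, bc, bd, be, bf, cd, ce, cf, de, df, ef
  2-simplices (10): abd, abf, acd, ace, aef, bce, bcf, bde, cdf, def

Hence C_0 ≅ Z^6, C_1 ≅ Z^15, C_2 ≅ Z^10.

∂_1: C_1 → C_0 is given by ∂[p,q] = [q] − [p]. For instance
  ∂bf = f − b.
The resulting 6×15 matrix has rank 5, and its Smith normal form has invariant factors (1,1,1,1,1).

∂_2: C_2 → C_1 maps a triangle to the signed sum of its edges. For instance
  ∂acd = cd − ad + ac,
  ∂bcf = cf − bf + bc.
As a 15×10 matrix over Z this has rank 10, with invariant factors (1,1,1,1,1,1,1,1,1,2).

Computing H_k = (kernel of ∂_k) / (image of ∂_{k+1}):

  H_0: rank C_0 − rank ∂_1 = 6 − 5 = 1, and the invariant factors of ∂_1 are all 1, so H_0 = Z.
  H_1: rank ker ∂_1 − rank ∂_2 = (15 − 5) − 10 = 0, and ∂_2 has invariant factor 2 > 1, so H_1 = Z_2.
  H_2: rank ker ∂_2 − rank ∂_3 = (10 − 10) − 0 = 0, and there is no ∂_3, so H_2 = 0.

As a check, the Euler characteristic is 6 − 15 + 10 = 1, which agrees with 1 − 0 + 0 = 1.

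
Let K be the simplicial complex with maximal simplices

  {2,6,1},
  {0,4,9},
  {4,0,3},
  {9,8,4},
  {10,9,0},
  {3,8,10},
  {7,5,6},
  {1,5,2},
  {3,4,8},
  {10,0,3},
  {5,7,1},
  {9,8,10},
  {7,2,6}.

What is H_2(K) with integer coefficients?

Take the total order 0 < 1 < 2 < 3 < 4 < 5 < 6 < 7 < 8 < 9 < 10 on the vertex set. Then K (dimension 2) consists of the simplices:

  0-simplices (11): [0], [1], [2], [3], [4], [5], [6], [7], [8], [9], [10]
  1-simplices (22): [0,3], [0,4], [0,9], [0,10], [1,2], [1,5], [1,6], [1,7], [2,5], [2,6], [2,7], [3,4], [3,8], [3,10], [4,8], [4,9], [5,6], [5,7], [6,7], [8,9], [8,10], [9,10]
  2-simplices (13): [0,3,4], [0,3,10], [0,4,9], [0,9,10], [1,2,5], [1,2,6], [1,5,7], [2,6,7], [3,4,8], [3,8,10], [4,8,9], [5,6,7], [8,9,10]

Hence C_0 ≅ Z^11, C_1 ≅ Z^22, C_2 ≅ Z^13.

∂_1: C_1 → C_0 maps an edge to its endpoints' difference, ∂[p,q] = q − p. For instance
  ∂[1,5] = [5] − [1].
As a 11×22 matrix over Z this has rank 9, with invariant factors (1,1,1,1,1,1,1,1,1).

The boundary map ∂_2: C_2 → C_1 sends each 2-simplex [p,q,r] to [q,r] − [p,r] + [p,q]. For instance
  ∂[1,2,6] = [2,6] − [1,6] + [1,2],
  ∂[3,8,10] = [8,10] − [3,10] + [3,8].
The 22×13 boundary matrix has rank 12 and Smith normal form diag(1,1,1,1,1,1,1,1,1,1,1,1).

Reading off H_k = ker ∂_k / im ∂_{k+1}:

  H_2: rank ker ∂_2 − rank ∂_3 = (13 − 12) − 0 = 1, and there is no ∂_3, so H_2 ≅ Z.

(K is a triangulation of the disjoint union of the 2-sphere S^2 and the Möbius band.)

H_2 ≅ Z.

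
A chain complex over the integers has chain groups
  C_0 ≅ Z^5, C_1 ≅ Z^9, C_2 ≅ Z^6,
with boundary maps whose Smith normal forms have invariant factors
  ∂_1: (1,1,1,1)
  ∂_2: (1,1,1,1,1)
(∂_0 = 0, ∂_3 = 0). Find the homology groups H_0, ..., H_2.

H_0 = Z,  H_1 = 0,  H_2 = Z.

H_0: b_0 = 5 − 0 − 4 = 1; torsion from ∂_1 factors > 1: none. So H_0 = Z.
H_1: b_1 = 9 − 4 − 5 = 0; torsion from ∂_2 factors > 1: none. So H_1 = 0.
H_2: b_2 = 6 − 5 − 0 = 1; torsion from ∂_3 factors > 1: none. So H_2 = Z.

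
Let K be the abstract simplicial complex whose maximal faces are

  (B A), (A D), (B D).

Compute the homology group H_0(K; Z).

H_0 ≅ Z.

Take the total order A < B < D on the vertex set. Then K (dimension 1) consists of the simplices:

  0-simplices (3): A, B, D
  1-simplices (3): AB, AD, BD

giving chain groups C_0 ≅ Z^3, C_1 ≅ Z^3.

Boundary ∂_1: C_1 → C_0 is given by ∂[p,q] = [q] − [p]. For instance
  ∂AB = B − A.
The resulting 3×3 matrix has rank 2, and its Smith normal form has invariant factors (1,1).

From H_k ≅ ker(∂_k) / im(∂_{k+1}) we obtain:

  H_0: rank C_0 − rank ∂_1 = 3 − 2 = 1, and the invariant factors of ∂_1 are all 1, so H_0 ≅ Z.

(K is a triangulation of the circle S^1.)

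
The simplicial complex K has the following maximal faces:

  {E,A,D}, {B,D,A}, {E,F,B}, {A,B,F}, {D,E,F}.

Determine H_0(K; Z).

Take the total order A < B < D < E < F on the vertex set. Then K (dimension 2) consists of the simplices:

  0-simplices (5): A, B, D, E, F
  1-simplices (10): AB, AD, AE, AF, BD, BE, BF, DE, DF, EF
  2-simplices (5): ABD, ABF, ADE, BEF, DEF

giving chain groups C_0 ≅ Z^5, C_1 ≅ Z^10, C_2 ≅ Z^5.

The boundary map ∂_1: C_1 → C_0 sends each edge [p,q] (with p < q) to q − p.
As a 5×10 matrix over Z this has rank 4, with invariant factors (1,1,1,1).

∂_2: C_2 → C_1 acts by ∂[p,q,r] = [q,r] − [p,r] + [p,q]. For instance
  ∂ABD = BD − AD + AB,
  ∂ABF = BF − AF + AB.
This gives a 10×5 integer matrix of rank 5; reducing to Smith normal form yields diagonal entries (1,1,1,1,1).

Reading off H_k = ker ∂_k / im ∂_{k+1}:

  H_0: rank C_0 − rank ∂_1 = 5 − 4 = 1, and the invariant factors of ∂_1 are all 1, so H_0 ≅ Z.

(K is a triangulation of the Möbius band.)

H_0 ≅ Z.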